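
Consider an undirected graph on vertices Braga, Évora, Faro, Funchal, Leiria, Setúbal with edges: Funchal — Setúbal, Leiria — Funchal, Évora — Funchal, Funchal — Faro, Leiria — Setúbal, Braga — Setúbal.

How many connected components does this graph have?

1

From Braga: component {Braga, Évora, Faro, Funchal, Leiria, Setúbal}.
That's 1 component.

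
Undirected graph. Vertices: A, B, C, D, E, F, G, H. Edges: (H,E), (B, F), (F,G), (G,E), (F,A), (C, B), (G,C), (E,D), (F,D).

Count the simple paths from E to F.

E–D–F
E–G–C–B–F
E–G–F

3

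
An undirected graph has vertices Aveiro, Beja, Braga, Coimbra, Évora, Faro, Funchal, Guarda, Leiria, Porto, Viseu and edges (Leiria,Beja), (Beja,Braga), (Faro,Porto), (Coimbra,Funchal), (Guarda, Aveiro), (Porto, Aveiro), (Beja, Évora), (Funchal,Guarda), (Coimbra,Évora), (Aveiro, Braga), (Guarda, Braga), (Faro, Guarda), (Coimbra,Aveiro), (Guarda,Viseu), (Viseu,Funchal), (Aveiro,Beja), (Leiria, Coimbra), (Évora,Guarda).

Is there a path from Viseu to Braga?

Yes

Explore from Viseu.
Distance 1: reach Funchal, Guarda.
Distance 2: reach Aveiro, Braga, Coimbra, Évora, Faro.
Found Braga.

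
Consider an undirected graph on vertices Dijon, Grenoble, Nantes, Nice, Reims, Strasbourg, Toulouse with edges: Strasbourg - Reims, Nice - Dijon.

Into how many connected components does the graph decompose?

From Dijon: component {Dijon, Nice}.
From Grenoble: component {Grenoble}.
From Nantes: component {Nantes}.
From Reims: component {Reims, Strasbourg}.
From Toulouse: component {Toulouse}.
That's 5 components.

5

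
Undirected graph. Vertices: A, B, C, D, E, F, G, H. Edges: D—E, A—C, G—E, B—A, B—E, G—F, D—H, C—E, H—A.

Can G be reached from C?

Explore from C.
Distance 1: reach A, E.
Distance 2: reach B, D, G, H.
Found G.

Yes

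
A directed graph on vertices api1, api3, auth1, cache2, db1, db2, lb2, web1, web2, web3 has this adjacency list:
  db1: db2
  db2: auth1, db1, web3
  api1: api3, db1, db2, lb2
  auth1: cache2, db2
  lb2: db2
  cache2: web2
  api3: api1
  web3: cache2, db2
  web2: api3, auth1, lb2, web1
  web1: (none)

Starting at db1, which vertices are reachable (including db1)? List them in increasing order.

api1, api3, auth1, cache2, db1, db2, lb2, web1, web2, web3

Start at db1.
Its neighbours: db2.
Then their neighbours: auth1, web3.
Then next layer: cache2.
Then next layer: web2.
Then next layer: api3, lb2, web1.
Then next layer: api1.
Every vertex is now reached.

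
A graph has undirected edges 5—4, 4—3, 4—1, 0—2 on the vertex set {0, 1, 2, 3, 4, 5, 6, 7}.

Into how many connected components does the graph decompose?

4

From 0: component {0, 2}.
From 1: component {1, 3, 4, 5}.
From 6: component {6}.
From 7: component {7}.
That's 4 components.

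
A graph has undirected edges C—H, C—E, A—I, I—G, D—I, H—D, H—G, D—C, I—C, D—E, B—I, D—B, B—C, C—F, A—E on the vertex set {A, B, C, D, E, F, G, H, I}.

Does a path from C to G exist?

Yes

Explore from C.
Distance 1: reach B, D, E, F, H, I.
Distance 2: reach A, G.
Found G.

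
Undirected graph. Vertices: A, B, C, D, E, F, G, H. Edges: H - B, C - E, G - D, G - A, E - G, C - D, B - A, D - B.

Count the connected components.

2

From A: component {A, B, C, D, E, G, H}.
From F: component {F}.
That's 2 components.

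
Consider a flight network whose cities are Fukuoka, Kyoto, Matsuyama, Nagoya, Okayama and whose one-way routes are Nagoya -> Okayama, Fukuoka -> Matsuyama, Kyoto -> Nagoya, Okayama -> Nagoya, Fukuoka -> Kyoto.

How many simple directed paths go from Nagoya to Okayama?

Nagoya→Okayama

1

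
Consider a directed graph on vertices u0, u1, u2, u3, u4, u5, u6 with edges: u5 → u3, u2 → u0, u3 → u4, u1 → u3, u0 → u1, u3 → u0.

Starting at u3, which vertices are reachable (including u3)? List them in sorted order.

Start at u3.
Its neighbours: u0, u4.
Then their neighbours: u1.
Nothing further is reachable.

u0, u1, u3, u4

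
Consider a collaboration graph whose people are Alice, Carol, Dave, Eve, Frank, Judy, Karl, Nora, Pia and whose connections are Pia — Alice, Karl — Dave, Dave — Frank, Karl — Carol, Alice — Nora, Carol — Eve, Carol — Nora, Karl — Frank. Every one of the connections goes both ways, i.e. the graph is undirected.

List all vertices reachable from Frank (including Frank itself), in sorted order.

Start at Frank.
Its neighbours: Dave, Karl.
Then their neighbours: Carol.
Then next layer: Eve, Nora.
Then next layer: Alice.
Then next layer: Pia.
Nothing further is reachable.

Alice, Carol, Dave, Eve, Frank, Karl, Nora, Pia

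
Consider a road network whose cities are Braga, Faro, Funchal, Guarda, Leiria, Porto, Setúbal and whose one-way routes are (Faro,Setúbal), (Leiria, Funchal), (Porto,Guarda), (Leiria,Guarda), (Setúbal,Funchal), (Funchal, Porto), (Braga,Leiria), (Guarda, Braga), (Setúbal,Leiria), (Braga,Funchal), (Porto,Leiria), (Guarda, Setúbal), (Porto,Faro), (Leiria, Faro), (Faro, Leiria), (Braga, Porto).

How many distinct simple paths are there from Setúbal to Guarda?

5

Setúbal→Funchal→Porto→Faro→Leiria→Guarda
Setúbal→Funchal→Porto→Guarda
Setúbal→Funchal→Porto→Leiria→Guarda
Setúbal→Leiria→Funchal→Porto→Guarda
Setúbal→Leiria→Guarda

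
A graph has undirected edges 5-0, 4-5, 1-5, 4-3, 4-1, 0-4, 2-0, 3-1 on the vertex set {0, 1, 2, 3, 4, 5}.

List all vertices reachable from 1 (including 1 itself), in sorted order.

0, 1, 2, 3, 4, 5

Start at 1.
Its neighbours: 3, 4, 5.
Then their neighbours: 0.
Then next layer: 2.
Every vertex is now reached.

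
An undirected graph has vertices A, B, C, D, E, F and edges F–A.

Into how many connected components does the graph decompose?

From A: component {A, F}.
From B: component {B}.
From C: component {C}.
From D: component {D}.
From E: component {E}.
That's 5 components.

5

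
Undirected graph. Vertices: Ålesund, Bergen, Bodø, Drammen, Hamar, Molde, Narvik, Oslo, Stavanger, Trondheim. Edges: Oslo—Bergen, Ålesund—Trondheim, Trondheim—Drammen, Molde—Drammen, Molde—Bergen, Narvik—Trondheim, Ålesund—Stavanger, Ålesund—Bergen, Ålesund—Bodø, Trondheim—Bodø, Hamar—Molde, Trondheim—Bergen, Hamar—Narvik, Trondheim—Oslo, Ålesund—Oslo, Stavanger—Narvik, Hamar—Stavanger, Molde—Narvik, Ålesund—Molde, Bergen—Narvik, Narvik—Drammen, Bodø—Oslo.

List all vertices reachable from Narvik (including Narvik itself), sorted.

Start at Narvik.
Its neighbours: Bergen, Drammen, Hamar, Molde, Stavanger, Trondheim.
Then their neighbours: Ålesund, Bodø, Oslo.
Every vertex is now reached.

Ålesund, Bergen, Bodø, Drammen, Hamar, Molde, Narvik, Oslo, Stavanger, Trondheim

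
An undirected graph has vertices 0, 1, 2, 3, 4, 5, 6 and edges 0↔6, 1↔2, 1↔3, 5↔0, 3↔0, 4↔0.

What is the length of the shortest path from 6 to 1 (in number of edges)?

Distance 0: 6.
Distance 1: 0.
Distance 2: 3, 4, 5.
Distance 3: 1 — contains 1.

3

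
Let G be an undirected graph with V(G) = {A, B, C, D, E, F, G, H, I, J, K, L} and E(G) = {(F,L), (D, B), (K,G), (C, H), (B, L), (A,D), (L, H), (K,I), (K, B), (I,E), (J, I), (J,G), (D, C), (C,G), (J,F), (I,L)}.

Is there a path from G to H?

Yes

Explore from G.
Distance 1: reach C, J, K.
Distance 2: reach B, D, F, H, I.
Found H.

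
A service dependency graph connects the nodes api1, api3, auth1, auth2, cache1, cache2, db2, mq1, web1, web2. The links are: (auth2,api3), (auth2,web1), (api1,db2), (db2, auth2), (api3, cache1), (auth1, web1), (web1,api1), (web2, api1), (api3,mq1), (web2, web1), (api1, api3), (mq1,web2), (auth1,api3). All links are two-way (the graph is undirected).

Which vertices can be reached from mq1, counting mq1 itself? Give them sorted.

Start at mq1.
Its neighbours: api3, web2.
Then their neighbours: api1, auth1, auth2, cache1, web1.
Then next layer: db2.
Nothing further is reachable.

api1, api3, auth1, auth2, cache1, db2, mq1, web1, web2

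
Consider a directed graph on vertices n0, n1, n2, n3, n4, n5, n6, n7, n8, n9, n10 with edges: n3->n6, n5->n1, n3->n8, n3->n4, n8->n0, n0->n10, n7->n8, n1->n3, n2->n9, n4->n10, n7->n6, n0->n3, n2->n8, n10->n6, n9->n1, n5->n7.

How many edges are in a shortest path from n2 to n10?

Distance 0: n2.
Distance 1: n8, n9.
Distance 2: n0, n1.
Distance 3: n3, n10 — contains n10.

3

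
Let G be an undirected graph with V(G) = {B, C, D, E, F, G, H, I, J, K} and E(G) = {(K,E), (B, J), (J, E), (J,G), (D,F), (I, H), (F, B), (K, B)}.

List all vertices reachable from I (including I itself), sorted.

Start at I.
Its neighbours: H.
Nothing further is reachable.

H, I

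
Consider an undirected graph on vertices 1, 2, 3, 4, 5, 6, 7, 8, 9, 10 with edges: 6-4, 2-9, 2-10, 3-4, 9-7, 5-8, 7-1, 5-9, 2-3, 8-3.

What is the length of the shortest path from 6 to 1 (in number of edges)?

6

Distance 0: 6.
Distance 1: 4.
Distance 2: 3.
Distance 3: 2, 8.
Distance 4: 5, 9, 10.
Distance 5: 7.
Distance 6: 1 — contains 1.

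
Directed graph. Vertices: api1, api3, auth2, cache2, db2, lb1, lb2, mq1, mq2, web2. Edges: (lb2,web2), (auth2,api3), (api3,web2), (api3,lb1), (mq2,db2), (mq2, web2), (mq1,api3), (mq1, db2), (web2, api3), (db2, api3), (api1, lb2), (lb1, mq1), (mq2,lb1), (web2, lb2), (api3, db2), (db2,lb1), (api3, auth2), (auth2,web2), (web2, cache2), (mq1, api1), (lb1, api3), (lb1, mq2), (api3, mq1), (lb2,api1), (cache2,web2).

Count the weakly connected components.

1

From api1: component {api1, api3, auth2, cache2, db2, lb1, lb2, mq1, mq2, web2}.
That's 1 component.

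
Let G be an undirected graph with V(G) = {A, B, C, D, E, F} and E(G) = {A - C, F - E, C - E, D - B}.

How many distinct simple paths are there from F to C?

1

F–E–C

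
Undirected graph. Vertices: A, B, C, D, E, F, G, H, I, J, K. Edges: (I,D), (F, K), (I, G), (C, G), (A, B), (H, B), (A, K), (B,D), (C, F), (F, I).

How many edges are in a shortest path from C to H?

Distance 0: C.
Distance 1: F, G.
Distance 2: I, K.
Distance 3: A, D.
Distance 4: B.
Distance 5: H — contains H.

5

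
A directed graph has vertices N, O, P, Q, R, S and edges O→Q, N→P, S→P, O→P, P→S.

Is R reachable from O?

No

Explore from O.
Distance 1: reach P, Q.
Distance 2: reach S.
The search from O is exhausted; no directed path reaches R.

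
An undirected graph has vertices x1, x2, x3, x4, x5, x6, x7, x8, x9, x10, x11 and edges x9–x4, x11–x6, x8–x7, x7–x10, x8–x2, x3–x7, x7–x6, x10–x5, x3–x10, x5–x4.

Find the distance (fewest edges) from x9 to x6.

Distance 0: x9.
Distance 1: x4.
Distance 2: x5.
Distance 3: x10.
Distance 4: x3, x7.
Distance 5: x6, x8 — contains x6.

5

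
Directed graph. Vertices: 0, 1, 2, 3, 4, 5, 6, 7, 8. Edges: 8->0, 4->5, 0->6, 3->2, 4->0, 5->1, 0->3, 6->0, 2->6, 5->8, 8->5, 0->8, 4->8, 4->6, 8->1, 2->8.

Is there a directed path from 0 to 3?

Explore from 0.
Distance 1: reach 3, 6, 8.
Found 3.

Yes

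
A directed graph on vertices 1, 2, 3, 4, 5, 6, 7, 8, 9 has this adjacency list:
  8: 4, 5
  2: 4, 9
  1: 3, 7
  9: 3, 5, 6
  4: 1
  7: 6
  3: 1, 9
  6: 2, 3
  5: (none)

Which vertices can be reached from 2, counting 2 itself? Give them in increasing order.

1, 2, 3, 4, 5, 6, 7, 9

Start at 2.
Its neighbours: 4, 9.
Then their neighbours: 1, 3, 5, 6.
Then next layer: 7.
Nothing further is reachable.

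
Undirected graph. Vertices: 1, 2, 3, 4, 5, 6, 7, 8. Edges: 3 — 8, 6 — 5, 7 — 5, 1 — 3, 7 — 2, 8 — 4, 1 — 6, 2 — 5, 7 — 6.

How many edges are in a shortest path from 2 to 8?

5

Distance 0: 2.
Distance 1: 5, 7.
Distance 2: 6.
Distance 3: 1.
Distance 4: 3.
Distance 5: 8 — contains 8.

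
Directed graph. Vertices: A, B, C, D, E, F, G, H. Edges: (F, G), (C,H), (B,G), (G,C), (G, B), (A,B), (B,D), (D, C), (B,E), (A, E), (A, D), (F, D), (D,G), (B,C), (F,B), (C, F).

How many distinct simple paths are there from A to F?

7

A→B→C→F
A→B→D→C→F
A→B→D→G→C→F
A→B→G→C→F
A→D→C→F
A→D→G→B→C→F
A→D→G→C→F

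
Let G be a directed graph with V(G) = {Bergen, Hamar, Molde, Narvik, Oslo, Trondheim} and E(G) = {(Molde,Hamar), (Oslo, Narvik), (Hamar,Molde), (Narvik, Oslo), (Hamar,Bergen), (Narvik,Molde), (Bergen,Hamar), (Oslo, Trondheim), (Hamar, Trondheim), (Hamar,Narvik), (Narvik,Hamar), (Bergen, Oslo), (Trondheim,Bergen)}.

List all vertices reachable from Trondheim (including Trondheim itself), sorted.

Bergen, Hamar, Molde, Narvik, Oslo, Trondheim

Start at Trondheim.
Its neighbours: Bergen.
Then their neighbours: Hamar, Oslo.
Then next layer: Molde, Narvik.
Every vertex is now reached.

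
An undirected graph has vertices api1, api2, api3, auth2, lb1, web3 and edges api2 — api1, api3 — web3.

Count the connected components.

4

From api1: component {api1, api2}.
From api3: component {api3, web3}.
From auth2: component {auth2}.
From lb1: component {lb1}.
That's 4 components.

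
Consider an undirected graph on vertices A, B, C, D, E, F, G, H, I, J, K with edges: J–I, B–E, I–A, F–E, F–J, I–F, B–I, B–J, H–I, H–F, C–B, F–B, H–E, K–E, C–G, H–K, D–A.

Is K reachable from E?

Explore from E.
Distance 1: reach B, F, H, K.
Found K.

Yes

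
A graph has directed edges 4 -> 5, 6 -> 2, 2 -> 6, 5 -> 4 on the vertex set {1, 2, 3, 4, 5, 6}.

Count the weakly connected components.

4

From 1: component {1}.
From 2: component {2, 6}.
From 3: component {3}.
From 4: component {4, 5}.
That's 4 components.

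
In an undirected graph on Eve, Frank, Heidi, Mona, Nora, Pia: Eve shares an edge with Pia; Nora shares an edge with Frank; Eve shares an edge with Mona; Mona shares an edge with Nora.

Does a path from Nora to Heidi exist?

No

Explore from Nora.
Distance 1: reach Frank, Mona.
Distance 2: reach Eve.
Distance 3: reach Pia.
The search is exhausted without reaching Heidi; it lies in a different component.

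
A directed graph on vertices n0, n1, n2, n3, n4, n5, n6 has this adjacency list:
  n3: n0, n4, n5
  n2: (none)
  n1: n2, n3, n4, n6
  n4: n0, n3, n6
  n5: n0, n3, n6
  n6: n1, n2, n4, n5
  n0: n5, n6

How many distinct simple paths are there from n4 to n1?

7

n4→n0→n5→n6→n1
n4→n0→n6→n1
n4→n3→n0→n5→n6→n1
n4→n3→n0→n6→n1
n4→n3→n5→n0→n6→n1
n4→n3→n5→n6→n1
n4→n6→n1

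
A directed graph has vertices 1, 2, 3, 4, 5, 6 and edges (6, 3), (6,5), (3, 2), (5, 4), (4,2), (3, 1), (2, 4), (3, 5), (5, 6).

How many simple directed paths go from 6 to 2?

6→3→2
6→3→5→4→2
6→5→4→2

3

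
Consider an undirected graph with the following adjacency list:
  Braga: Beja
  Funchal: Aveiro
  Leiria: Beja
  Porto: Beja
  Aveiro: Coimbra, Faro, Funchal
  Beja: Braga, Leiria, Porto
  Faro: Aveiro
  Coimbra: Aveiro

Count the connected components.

From Aveiro: component {Aveiro, Coimbra, Faro, Funchal}.
From Beja: component {Beja, Braga, Leiria, Porto}.
That's 2 components.

2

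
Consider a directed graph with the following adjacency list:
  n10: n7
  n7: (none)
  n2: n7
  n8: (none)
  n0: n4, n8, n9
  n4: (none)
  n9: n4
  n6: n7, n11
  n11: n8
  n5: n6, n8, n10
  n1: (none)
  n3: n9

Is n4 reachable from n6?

No

Explore from n6.
Distance 1: reach n7, n11.
Distance 2: reach n8.
The search from n6 is exhausted; no directed path reaches n4.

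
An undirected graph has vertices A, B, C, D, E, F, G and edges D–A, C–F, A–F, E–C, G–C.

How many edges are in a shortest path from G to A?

Distance 0: G.
Distance 1: C.
Distance 2: E, F.
Distance 3: A — contains A.

3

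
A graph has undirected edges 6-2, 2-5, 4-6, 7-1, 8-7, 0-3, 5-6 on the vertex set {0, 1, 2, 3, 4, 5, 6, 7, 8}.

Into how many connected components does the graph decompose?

3

From 0: component {0, 3}.
From 1: component {1, 7, 8}.
From 2: component {2, 4, 5, 6}.
That's 3 components.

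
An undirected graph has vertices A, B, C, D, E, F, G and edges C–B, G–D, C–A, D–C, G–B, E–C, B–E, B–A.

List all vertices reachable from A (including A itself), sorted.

Start at A.
Its neighbours: B, C.
Then their neighbours: D, E, G.
Nothing further is reachable.

A, B, C, D, E, G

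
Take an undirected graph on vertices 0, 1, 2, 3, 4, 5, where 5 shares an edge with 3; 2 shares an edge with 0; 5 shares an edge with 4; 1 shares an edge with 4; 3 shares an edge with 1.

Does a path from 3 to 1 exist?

Yes

Explore from 3.
Distance 1: reach 1, 5.
Found 1.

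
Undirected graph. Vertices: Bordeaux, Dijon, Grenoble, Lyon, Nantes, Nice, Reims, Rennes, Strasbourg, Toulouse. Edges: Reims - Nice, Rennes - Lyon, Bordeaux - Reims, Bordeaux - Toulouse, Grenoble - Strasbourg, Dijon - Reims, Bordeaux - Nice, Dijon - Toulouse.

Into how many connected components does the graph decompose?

From Bordeaux: component {Bordeaux, Dijon, Nice, Reims, Toulouse}.
From Grenoble: component {Grenoble, Strasbourg}.
From Lyon: component {Lyon, Rennes}.
From Nantes: component {Nantes}.
That's 4 components.

4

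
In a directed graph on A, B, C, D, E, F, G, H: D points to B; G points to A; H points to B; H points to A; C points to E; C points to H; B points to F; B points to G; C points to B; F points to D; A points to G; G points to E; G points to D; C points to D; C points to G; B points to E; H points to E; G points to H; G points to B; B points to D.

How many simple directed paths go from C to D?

C→B→D
C→B→F→D
C→B→G→D
C→D
C→G→B→D
C→G→B→F→D
C→G→D
C→G→H→B→D
C→G→H→B→F→D
C→H→A→G→B→D
C→H→A→G→B→F→D
C→H→A→G→D
C→H→B→D
C→H→B→F→D
C→H→B→G→D

15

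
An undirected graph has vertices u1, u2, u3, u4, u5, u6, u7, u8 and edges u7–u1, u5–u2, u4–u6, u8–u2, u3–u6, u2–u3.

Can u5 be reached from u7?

Explore from u7.
Distance 1: reach u1.
The search is exhausted without reaching u5; it lies in a different component.

No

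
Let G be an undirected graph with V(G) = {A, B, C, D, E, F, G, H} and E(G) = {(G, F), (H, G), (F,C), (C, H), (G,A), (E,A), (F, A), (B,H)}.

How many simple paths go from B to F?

3

B–H–C–F
B–H–G–A–F
B–H–G–F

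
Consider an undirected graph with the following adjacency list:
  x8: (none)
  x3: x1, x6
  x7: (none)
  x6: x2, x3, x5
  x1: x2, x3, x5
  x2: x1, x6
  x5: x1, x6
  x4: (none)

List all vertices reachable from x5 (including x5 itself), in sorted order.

x1, x2, x3, x5, x6

Start at x5.
Its neighbours: x1, x6.
Then their neighbours: x2, x3.
Nothing further is reachable.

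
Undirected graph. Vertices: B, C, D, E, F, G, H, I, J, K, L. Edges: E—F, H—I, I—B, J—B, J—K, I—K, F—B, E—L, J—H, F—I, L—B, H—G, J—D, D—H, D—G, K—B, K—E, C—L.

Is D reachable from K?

Yes

Explore from K.
Distance 1: reach B, E, I, J.
Distance 2: reach D, F, H, L.
Found D.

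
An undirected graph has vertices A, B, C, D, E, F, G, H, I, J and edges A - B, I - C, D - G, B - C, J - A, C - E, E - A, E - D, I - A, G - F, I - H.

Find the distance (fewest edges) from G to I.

Distance 0: G.
Distance 1: D, F.
Distance 2: E.
Distance 3: A, C.
Distance 4: B, I, J — contains I.

4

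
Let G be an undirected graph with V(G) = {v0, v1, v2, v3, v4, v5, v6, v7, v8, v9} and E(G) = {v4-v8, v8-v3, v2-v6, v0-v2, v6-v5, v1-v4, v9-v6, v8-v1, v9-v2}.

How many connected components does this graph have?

3

From v0: component {v0, v2, v5, v6, v9}.
From v1: component {v1, v3, v4, v8}.
From v7: component {v7}.
That's 3 components.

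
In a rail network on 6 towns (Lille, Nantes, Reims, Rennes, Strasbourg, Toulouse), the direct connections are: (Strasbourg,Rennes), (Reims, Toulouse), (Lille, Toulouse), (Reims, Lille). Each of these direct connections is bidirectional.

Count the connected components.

From Lille: component {Lille, Reims, Toulouse}.
From Nantes: component {Nantes}.
From Rennes: component {Rennes, Strasbourg}.
That's 3 components.

3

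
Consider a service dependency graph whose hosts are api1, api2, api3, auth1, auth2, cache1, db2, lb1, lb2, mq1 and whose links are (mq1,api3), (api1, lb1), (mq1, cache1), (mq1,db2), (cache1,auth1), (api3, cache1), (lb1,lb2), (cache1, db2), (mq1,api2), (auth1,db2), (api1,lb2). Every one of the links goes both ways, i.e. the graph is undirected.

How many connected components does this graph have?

From api1: component {api1, lb1, lb2}.
From api2: component {api2, api3, auth1, cache1, db2, mq1}.
From auth2: component {auth2}.
That's 3 components.

3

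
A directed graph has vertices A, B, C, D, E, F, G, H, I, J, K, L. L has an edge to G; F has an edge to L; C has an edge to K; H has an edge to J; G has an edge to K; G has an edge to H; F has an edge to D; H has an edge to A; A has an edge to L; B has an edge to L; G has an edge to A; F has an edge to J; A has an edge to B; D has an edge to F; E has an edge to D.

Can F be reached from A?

No

Explore from A.
Distance 1: reach B, L.
Distance 2: reach G.
Distance 3: reach H, K.
Distance 4: reach J.
The search from A is exhausted; no directed path reaches F.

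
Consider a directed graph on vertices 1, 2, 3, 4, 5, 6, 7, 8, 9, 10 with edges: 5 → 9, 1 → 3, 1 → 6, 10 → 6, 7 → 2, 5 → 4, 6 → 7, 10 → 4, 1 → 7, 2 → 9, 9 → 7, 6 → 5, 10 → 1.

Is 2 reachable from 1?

Yes

Explore from 1.
Distance 1: reach 3, 6, 7.
Distance 2: reach 2, 5.
Found 2.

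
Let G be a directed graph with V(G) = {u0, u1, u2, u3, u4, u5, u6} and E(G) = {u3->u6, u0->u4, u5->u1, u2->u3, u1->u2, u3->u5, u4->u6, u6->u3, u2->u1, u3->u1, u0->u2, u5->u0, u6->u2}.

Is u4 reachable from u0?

Yes

Explore from u0.
Distance 1: reach u2, u4.
Found u4.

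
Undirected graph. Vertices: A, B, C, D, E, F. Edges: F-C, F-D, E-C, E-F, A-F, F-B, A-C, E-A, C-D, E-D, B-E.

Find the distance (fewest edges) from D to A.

Distance 0: D.
Distance 1: C, E, F.
Distance 2: A, B — contains A.

2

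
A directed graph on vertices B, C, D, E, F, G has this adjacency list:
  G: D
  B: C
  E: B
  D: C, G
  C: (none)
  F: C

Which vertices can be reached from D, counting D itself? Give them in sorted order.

Start at D.
Its neighbours: C, G.
Nothing further is reachable.

C, D, G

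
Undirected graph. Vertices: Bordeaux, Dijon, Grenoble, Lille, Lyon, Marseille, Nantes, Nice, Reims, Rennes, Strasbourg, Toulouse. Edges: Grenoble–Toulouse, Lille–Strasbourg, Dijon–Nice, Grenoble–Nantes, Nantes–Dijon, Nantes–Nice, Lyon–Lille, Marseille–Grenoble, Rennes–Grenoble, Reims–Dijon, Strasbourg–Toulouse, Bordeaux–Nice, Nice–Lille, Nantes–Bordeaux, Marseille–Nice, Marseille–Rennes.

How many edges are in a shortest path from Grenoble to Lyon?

4

Distance 0: Grenoble.
Distance 1: Marseille, Nantes, Rennes, Toulouse.
Distance 2: Bordeaux, Dijon, Nice, Strasbourg.
Distance 3: Lille, Reims.
Distance 4: Lyon — contains Lyon.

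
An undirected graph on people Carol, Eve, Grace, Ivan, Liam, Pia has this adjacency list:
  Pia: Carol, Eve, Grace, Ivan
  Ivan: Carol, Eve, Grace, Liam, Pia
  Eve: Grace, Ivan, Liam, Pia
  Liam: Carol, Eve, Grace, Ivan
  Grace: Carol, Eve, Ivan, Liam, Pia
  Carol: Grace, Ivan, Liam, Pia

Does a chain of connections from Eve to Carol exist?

Yes

Explore from Eve.
Distance 1: reach Grace, Ivan, Liam, Pia.
Distance 2: reach Carol.
Found Carol.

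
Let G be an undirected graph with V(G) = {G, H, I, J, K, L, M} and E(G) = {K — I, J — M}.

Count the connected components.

5

From G: component {G}.
From H: component {H}.
From I: component {I, K}.
From J: component {J, M}.
From L: component {L}.
That's 5 components.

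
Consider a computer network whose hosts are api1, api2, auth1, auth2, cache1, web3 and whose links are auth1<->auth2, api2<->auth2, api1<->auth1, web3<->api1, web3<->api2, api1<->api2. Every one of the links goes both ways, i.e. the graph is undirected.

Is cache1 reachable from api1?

No

Explore from api1.
Distance 1: reach api2, auth1, web3.
Distance 2: reach auth2.
The search is exhausted without reaching cache1; it lies in a different component.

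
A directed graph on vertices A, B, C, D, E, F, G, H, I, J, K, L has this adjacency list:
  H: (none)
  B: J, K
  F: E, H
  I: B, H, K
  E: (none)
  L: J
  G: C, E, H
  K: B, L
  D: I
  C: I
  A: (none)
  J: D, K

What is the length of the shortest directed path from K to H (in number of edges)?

5

Distance 0: K.
Distance 1: B, L.
Distance 2: J.
Distance 3: D.
Distance 4: I.
Distance 5: H — contains H.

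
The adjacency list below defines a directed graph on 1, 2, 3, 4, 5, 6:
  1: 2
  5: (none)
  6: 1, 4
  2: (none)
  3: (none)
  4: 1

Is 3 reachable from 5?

No

5 has no outgoing edges, so nothing is reachable from it.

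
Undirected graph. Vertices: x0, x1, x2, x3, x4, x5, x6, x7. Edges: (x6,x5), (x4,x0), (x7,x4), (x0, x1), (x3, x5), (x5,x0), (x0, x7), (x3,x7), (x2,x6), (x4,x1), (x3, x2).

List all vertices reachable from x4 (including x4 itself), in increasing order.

x0, x1, x2, x3, x4, x5, x6, x7

Start at x4.
Its neighbours: x0, x1, x7.
Then their neighbours: x3, x5.
Then next layer: x2, x6.
Every vertex is now reached.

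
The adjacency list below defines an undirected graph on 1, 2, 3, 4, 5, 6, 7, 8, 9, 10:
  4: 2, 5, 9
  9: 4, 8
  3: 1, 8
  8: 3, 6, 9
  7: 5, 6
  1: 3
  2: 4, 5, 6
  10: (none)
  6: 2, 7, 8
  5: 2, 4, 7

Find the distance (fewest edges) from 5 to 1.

Distance 0: 5.
Distance 1: 2, 4, 7.
Distance 2: 6, 9.
Distance 3: 8.
Distance 4: 3.
Distance 5: 1 — contains 1.

5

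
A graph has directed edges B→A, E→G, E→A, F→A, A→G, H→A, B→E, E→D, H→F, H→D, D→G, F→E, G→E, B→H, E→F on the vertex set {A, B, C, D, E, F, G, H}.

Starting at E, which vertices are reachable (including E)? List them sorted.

A, D, E, F, G

Start at E.
Its neighbours: A, D, F, G.
Nothing further is reachable.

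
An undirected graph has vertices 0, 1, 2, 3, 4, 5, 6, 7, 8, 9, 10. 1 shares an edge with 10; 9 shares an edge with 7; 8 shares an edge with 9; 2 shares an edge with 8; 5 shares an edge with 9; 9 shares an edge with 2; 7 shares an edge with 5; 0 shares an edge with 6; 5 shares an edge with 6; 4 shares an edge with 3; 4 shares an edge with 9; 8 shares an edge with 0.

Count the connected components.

From 0: component {0, 2, 3, 4, 5, 6, 7, 8, 9}.
From 1: component {1, 10}.
That's 2 components.

2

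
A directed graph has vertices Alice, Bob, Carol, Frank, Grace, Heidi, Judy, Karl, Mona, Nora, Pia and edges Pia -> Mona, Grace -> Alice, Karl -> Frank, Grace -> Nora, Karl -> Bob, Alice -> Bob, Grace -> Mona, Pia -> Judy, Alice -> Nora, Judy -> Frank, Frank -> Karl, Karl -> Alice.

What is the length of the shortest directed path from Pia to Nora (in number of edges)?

Distance 0: Pia.
Distance 1: Judy, Mona.
Distance 2: Frank.
Distance 3: Karl.
Distance 4: Alice, Bob.
Distance 5: Nora — contains Nora.

5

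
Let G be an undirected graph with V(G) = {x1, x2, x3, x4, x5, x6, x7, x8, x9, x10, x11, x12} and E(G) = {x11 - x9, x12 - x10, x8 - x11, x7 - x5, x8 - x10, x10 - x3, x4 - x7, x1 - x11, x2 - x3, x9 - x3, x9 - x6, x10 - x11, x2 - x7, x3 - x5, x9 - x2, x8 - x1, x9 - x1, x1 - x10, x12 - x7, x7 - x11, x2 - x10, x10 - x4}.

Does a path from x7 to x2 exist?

Yes

Explore from x7.
Distance 1: reach x2, x4, x5, x11, x12.
Found x2.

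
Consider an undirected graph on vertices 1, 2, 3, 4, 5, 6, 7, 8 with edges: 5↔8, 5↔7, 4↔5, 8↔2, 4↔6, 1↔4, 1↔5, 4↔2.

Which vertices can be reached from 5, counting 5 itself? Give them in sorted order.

Start at 5.
Its neighbours: 1, 4, 7, 8.
Then their neighbours: 2, 6.
Nothing further is reachable.

1, 2, 4, 5, 6, 7, 8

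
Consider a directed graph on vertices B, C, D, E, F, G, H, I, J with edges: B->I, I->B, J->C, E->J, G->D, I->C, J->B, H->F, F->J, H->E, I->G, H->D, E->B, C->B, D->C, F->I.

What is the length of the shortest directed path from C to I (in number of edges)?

2

Distance 0: C.
Distance 1: B.
Distance 2: I — contains I.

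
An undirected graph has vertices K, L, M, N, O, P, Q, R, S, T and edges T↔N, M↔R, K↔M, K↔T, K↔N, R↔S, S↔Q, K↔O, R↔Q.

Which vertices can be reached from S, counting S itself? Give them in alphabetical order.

K, M, N, O, Q, R, S, T

Start at S.
Its neighbours: Q, R.
Then their neighbours: M.
Then next layer: K.
Then next layer: N, O, T.
Nothing further is reachable.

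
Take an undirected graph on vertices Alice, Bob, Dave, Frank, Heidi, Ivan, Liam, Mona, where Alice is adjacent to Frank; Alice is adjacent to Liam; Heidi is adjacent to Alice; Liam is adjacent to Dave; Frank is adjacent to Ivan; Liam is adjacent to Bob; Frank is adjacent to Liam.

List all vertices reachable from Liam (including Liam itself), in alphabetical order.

Start at Liam.
Its neighbours: Alice, Bob, Dave, Frank.
Then their neighbours: Heidi, Ivan.
Nothing further is reachable.

Alice, Bob, Dave, Frank, Heidi, Ivan, Liam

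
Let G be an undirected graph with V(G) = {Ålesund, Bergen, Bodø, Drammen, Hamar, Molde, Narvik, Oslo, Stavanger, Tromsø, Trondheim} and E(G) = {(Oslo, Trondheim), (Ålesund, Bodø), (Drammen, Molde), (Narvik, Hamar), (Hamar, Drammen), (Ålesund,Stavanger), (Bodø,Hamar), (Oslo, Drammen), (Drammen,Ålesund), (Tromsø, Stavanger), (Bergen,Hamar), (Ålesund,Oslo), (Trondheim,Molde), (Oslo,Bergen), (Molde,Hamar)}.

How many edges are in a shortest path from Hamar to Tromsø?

Distance 0: Hamar.
Distance 1: Bergen, Bodø, Drammen, Molde, Narvik.
Distance 2: Ålesund, Oslo, Trondheim.
Distance 3: Stavanger.
Distance 4: Tromsø — contains Tromsø.

4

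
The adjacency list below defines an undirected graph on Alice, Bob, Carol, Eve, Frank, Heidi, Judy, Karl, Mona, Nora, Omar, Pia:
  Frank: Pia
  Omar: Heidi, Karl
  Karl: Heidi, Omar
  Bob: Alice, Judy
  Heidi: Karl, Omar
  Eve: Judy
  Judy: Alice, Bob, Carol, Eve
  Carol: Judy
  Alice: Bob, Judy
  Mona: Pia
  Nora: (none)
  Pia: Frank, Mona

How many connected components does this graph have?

From Alice: component {Alice, Bob, Carol, Eve, Judy}.
From Frank: component {Frank, Mona, Pia}.
From Heidi: component {Heidi, Karl, Omar}.
From Nora: component {Nora}.
That's 4 components.

4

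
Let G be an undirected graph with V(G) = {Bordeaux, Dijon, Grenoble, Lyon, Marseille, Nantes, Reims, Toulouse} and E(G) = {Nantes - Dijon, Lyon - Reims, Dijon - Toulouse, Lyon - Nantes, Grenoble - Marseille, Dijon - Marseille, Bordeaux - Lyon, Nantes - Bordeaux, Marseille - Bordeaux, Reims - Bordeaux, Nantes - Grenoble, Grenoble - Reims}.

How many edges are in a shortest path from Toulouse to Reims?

Distance 0: Toulouse.
Distance 1: Dijon.
Distance 2: Marseille, Nantes.
Distance 3: Bordeaux, Grenoble, Lyon.
Distance 4: Reims — contains Reims.

4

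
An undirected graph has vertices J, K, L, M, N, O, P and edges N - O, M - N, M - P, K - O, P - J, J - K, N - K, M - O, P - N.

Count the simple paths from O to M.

O–K–J–P–M
O–K–J–P–N–M
O–K–N–M
O–K–N–P–M
O–M
O–N–K–J–P–M
O–N–M
O–N–P–M

8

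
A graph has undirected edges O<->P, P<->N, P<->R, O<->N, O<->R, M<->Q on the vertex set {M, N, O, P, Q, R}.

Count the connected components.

2

From M: component {M, Q}.
From N: component {N, O, P, R}.
That's 2 components.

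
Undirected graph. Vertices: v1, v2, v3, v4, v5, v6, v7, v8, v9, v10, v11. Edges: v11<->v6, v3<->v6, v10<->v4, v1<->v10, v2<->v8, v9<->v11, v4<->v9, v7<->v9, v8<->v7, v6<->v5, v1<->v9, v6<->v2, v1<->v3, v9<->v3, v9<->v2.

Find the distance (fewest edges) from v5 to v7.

4

Distance 0: v5.
Distance 1: v6.
Distance 2: v2, v3, v11.
Distance 3: v1, v8, v9.
Distance 4: v4, v7, v10 — contains v7.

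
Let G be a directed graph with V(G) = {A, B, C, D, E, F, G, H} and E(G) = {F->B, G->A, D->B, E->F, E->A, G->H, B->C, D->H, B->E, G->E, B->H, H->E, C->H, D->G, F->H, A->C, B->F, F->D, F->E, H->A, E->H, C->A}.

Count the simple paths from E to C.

10

E→A→C
E→F→B→C
E→F→B→H→A→C
E→F→D→B→C
E→F→D→B→H→A→C
E→F→D→G→A→C
E→F→D→G→H→A→C
E→F→D→H→A→C
E→F→H→A→C
E→H→A→C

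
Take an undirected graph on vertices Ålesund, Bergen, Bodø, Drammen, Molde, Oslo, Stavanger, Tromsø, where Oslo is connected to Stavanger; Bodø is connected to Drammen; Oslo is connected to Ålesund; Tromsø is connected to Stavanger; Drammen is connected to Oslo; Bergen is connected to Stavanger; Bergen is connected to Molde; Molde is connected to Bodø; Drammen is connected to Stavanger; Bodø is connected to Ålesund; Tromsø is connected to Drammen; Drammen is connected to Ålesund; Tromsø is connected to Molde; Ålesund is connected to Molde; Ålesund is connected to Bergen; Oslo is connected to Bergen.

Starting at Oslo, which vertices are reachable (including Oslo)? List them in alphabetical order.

Start at Oslo.
Its neighbours: Ålesund, Bergen, Drammen, Stavanger.
Then their neighbours: Bodø, Molde, Tromsø.
Every vertex is now reached.

Ålesund, Bergen, Bodø, Drammen, Molde, Oslo, Stavanger, Tromsø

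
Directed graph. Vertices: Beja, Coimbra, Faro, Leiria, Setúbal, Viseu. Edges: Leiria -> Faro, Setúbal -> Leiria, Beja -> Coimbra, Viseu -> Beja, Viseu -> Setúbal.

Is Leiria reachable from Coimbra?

No

Coimbra has no outgoing edges, so nothing is reachable from it.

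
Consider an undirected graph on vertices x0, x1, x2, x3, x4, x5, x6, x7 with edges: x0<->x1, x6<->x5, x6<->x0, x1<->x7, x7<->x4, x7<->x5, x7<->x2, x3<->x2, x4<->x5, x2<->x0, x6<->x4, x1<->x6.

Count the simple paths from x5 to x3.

x5–x4–x6–x0–x1–x7–x2–x3
x5–x4–x6–x0–x2–x3
x5–x4–x6–x1–x0–x2–x3
x5–x4–x6–x1–x7–x2–x3
x5–x4–x7–x1–x0–x2–x3
x5–x4–x7–x1–x6–x0–x2–x3
x5–x4–x7–x2–x3
x5–x6–x0–x1–x7–x2–x3
... and 10 more.

18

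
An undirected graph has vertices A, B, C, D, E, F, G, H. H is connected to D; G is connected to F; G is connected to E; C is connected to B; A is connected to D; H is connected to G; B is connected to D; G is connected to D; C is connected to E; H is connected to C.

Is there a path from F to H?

Yes

Explore from F.
Distance 1: reach G.
Distance 2: reach D, E, H.
Found H.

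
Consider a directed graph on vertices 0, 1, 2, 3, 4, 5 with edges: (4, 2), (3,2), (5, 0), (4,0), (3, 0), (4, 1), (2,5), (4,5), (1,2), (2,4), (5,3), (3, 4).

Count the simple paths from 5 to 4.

2

5→3→2→4
5→3→4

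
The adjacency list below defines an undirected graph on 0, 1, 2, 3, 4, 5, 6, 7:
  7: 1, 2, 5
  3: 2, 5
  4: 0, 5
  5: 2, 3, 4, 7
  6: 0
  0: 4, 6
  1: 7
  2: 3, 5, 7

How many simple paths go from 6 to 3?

3

6–0–4–5–2–3
6–0–4–5–3
6–0–4–5–7–2–3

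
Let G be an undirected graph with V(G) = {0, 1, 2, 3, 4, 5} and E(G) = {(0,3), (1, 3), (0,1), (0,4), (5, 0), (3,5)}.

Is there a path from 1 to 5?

Yes

Explore from 1.
Distance 1: reach 0, 3.
Distance 2: reach 4, 5.
Found 5.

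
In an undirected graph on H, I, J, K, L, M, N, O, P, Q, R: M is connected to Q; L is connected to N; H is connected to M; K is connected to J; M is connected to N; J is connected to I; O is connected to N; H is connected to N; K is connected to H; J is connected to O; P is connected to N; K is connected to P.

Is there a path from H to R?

Explore from H.
Distance 1: reach K, M, N.
Distance 2: reach J, L, O, P, Q.
Distance 3: reach I.
The search is exhausted without reaching R; it lies in a different component.

No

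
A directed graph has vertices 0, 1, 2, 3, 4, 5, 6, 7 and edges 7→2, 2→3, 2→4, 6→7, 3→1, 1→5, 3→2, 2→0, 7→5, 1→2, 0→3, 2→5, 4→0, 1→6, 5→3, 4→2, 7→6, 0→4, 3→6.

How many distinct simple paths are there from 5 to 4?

8

5→3→1→2→0→4
5→3→1→2→4
5→3→1→6→7→2→0→4
5→3→1→6→7→2→4
5→3→2→0→4
5→3→2→4
5→3→6→7→2→0→4
5→3→6→7→2→4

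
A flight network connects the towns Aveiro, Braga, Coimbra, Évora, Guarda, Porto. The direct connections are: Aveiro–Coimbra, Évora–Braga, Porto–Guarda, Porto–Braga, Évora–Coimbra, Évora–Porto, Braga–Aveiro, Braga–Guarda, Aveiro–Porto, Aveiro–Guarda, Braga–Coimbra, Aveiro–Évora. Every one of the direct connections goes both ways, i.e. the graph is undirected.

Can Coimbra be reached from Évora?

Explore from Évora.
Distance 1: reach Aveiro, Braga, Coimbra, Porto.
Found Coimbra.

Yes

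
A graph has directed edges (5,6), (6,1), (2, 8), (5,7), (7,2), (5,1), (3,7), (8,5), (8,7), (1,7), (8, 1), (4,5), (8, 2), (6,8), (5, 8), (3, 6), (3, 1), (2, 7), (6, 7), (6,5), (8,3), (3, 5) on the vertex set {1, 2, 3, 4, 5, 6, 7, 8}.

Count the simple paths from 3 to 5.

7

3→1→7→2→8→5
3→5
3→6→1→7→2→8→5
3→6→5
3→6→7→2→8→5
3→6→8→5
3→7→2→8→5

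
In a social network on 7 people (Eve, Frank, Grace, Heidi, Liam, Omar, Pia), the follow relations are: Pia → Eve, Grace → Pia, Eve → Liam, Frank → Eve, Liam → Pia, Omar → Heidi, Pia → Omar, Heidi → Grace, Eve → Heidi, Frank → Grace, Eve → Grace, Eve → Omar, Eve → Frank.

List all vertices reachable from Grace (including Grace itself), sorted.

Start at Grace.
Its neighbours: Pia.
Then their neighbours: Eve, Omar.
Then next layer: Frank, Heidi, Liam.
Every vertex is now reached.

Eve, Frank, Grace, Heidi, Liam, Omar, Pia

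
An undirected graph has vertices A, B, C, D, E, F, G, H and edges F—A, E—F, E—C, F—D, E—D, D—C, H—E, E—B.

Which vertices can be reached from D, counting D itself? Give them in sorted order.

Start at D.
Its neighbours: C, E, F.
Then their neighbours: A, B, H.
Nothing further is reachable.

A, B, C, D, E, F, H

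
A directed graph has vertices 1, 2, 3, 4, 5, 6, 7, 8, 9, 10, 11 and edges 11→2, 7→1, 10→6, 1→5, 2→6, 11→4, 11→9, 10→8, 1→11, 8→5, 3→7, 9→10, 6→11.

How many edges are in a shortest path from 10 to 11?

2

Distance 0: 10.
Distance 1: 6, 8.
Distance 2: 5, 11 — contains 11.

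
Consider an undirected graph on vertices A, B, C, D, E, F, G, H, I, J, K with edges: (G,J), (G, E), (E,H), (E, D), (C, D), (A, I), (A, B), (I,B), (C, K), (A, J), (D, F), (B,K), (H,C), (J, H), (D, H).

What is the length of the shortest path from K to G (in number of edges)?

4

Distance 0: K.
Distance 1: B, C.
Distance 2: A, D, H, I.
Distance 3: E, F, J.
Distance 4: G — contains G.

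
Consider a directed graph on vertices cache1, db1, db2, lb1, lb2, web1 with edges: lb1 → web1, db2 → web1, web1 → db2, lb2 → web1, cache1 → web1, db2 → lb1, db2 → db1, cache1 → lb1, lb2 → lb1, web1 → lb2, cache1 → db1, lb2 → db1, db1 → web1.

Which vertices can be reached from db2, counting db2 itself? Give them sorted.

db1, db2, lb1, lb2, web1

Start at db2.
Its neighbours: db1, lb1, web1.
Then their neighbours: lb2.
Nothing further is reachable.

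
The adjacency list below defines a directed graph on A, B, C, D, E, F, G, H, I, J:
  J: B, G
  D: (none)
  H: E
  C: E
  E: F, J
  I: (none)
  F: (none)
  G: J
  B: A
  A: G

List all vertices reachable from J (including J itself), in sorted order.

Start at J.
Its neighbours: B, G.
Then their neighbours: A.
Nothing further is reachable.

A, B, G, J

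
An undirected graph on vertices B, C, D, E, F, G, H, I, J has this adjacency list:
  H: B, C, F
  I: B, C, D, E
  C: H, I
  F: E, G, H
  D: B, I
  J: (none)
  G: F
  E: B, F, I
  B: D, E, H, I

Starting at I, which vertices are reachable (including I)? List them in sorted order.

B, C, D, E, F, G, H, I

Start at I.
Its neighbours: B, C, D, E.
Then their neighbours: F, H.
Then next layer: G.
Nothing further is reachable.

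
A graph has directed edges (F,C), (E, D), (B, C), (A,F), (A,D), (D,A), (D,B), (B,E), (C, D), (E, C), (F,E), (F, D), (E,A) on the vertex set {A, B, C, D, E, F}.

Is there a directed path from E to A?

Explore from E.
Distance 1: reach A, C, D.
Found A.

Yes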